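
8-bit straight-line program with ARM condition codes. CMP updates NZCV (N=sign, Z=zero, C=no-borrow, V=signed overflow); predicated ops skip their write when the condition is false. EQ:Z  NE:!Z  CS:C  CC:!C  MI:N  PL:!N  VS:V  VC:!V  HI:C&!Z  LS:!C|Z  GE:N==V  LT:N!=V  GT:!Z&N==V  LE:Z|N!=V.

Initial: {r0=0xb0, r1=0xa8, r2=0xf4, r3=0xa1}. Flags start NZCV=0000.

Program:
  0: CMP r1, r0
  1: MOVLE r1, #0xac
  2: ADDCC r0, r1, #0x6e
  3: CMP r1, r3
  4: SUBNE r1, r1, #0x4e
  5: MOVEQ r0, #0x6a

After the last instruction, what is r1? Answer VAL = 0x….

0: ✓ CMP  NZCV=1000
1: ✓ MOVLE  r1←0xac
2: ✓ ADDCC  r0←0x1a
3: ✓ CMP  NZCV=0010
4: ✓ SUBNE  r1←0x5e
5: · MOVEQ

VAL = 0x5e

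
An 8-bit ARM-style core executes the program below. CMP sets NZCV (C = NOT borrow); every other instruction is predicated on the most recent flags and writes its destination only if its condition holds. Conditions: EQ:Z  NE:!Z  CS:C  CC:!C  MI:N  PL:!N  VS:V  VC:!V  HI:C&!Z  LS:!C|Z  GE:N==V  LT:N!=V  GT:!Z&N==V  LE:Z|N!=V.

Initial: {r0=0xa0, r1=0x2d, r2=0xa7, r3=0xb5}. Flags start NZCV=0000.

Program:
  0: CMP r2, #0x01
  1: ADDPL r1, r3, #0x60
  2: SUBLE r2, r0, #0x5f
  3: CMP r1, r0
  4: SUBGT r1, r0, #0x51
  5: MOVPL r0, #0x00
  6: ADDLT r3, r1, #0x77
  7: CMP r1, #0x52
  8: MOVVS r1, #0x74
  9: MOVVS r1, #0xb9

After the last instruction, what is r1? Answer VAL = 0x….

VAL = 0x4f

[0] flags=1010 → (cmp)
[1] flags=1010 PL?F → skip
[2] flags=1010 LE?T → r2=0x41
[3] flags=1001 → (cmp)
[4] flags=1001 GT?T → r1=0x4f
[5] flags=1001 PL?F → skip
[6] flags=1001 LT?F → skip
[7] flags=1000 → (cmp)
[8] flags=1000 VS?F → skip
[9] flags=1000 VS?F → skip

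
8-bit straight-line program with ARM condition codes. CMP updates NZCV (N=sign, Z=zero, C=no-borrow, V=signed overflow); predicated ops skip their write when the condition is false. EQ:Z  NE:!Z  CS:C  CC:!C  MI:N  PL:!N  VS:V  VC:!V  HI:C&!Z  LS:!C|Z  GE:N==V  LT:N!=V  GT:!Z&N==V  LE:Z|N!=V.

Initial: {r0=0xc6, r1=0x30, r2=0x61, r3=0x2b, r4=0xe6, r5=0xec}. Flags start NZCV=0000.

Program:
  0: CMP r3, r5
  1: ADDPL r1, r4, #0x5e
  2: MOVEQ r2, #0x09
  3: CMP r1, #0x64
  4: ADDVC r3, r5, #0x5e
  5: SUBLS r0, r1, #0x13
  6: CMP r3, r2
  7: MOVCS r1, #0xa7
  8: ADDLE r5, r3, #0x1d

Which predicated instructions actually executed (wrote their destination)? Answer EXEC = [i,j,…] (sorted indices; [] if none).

EXEC = [1,4,5,8]

[0] flags=0000 → (cmp)
[1] flags=0000 PL?T → r1=0x44
[2] flags=0000 EQ?F → skip
[3] flags=1000 → (cmp)
[4] flags=1000 VC?T → r3=0x4a
[5] flags=1000 LS?T → r0=0x31
[6] flags=1000 → (cmp)
[7] flags=1000 CS?F → skip
[8] flags=1000 LE?T → r5=0x67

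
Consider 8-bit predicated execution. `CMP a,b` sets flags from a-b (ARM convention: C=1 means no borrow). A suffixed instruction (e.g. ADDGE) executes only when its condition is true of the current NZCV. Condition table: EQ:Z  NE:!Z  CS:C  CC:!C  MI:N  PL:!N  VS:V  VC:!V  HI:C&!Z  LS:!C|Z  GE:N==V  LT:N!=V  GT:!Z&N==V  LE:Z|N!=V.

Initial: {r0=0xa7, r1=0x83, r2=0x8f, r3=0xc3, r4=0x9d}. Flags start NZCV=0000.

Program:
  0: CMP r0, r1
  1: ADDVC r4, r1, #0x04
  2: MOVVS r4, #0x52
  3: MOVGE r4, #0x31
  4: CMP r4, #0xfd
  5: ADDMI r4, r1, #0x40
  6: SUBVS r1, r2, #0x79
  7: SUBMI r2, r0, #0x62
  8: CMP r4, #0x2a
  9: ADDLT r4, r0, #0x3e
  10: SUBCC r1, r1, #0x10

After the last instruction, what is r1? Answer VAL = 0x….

0: ✓ CMP  NZCV=0010
1: ✓ ADDVC  r4←0x87
2: · MOVVS
3: ✓ MOVGE  r4←0x31
4: ✓ CMP  NZCV=0000
5: · ADDMI
6: · SUBVS
7: · SUBMI
8: ✓ CMP  NZCV=0010
9: · ADDLT
10: · SUBCC

VAL = 0x83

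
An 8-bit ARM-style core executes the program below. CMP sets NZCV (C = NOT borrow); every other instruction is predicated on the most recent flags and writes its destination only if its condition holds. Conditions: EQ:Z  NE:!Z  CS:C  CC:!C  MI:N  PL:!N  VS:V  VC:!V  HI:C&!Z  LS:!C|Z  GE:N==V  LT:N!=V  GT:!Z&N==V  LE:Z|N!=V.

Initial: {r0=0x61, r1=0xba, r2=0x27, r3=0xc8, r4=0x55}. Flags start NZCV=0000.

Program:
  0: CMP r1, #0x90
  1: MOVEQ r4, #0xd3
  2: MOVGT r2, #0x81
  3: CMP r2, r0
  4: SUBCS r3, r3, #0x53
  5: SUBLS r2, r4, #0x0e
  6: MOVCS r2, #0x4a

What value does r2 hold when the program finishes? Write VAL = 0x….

0: ✓ CMP  NZCV=0010
1: · MOVEQ
2: ✓ MOVGT  r2←0x81
3: ✓ CMP  NZCV=0011
4: ✓ SUBCS  r3←0x75
5: · SUBLS
6: ✓ MOVCS  r2←0x4a

VAL = 0x4a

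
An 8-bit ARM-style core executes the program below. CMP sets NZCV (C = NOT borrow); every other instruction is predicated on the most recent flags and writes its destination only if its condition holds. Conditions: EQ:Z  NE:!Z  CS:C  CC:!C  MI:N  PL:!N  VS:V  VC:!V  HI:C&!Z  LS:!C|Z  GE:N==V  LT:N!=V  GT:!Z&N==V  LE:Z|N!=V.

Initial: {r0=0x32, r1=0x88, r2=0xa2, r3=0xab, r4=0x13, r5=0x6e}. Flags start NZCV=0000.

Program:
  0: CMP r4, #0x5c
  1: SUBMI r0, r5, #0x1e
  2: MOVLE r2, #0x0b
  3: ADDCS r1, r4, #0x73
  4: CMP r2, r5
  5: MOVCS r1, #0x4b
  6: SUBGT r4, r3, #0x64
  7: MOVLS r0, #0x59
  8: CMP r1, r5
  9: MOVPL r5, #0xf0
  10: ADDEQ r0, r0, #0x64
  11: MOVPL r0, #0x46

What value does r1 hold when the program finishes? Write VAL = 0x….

[0] flags=1000 → (cmp)
[1] flags=1000 MI?T → r0=0x50
[2] flags=1000 LE?T → r2=0x0b
[3] flags=1000 CS?F → skip
[4] flags=1000 → (cmp)
[5] flags=1000 CS?F → skip
[6] flags=1000 GT?F → skip
[7] flags=1000 LS?T → r0=0x59
[8] flags=0011 → (cmp)
[9] flags=0011 PL?T → r5=0xf0
[10] flags=0011 EQ?F → skip
[11] flags=0011 PL?T → r0=0x46

VAL = 0x88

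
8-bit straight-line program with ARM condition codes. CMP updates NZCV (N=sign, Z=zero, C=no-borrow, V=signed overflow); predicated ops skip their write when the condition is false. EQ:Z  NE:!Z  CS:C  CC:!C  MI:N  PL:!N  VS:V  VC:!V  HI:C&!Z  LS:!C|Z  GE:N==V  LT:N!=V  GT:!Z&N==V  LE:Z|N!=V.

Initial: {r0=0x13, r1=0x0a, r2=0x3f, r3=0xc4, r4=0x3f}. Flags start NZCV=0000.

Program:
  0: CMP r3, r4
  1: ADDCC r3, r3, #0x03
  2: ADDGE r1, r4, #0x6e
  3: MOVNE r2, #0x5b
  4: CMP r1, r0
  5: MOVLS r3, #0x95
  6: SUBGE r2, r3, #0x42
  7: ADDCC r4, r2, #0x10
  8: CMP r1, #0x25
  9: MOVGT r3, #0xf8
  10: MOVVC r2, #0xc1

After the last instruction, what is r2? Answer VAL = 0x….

0: ✓ CMP  NZCV=1010
1: · ADDCC
2: · ADDGE
3: ✓ MOVNE  r2←0x5b
4: ✓ CMP  NZCV=1000
5: ✓ MOVLS  r3←0x95
6: · SUBGE
7: ✓ ADDCC  r4←0x6b
8: ✓ CMP  NZCV=1000
9: · MOVGT
10: ✓ MOVVC  r2←0xc1

VAL = 0xc1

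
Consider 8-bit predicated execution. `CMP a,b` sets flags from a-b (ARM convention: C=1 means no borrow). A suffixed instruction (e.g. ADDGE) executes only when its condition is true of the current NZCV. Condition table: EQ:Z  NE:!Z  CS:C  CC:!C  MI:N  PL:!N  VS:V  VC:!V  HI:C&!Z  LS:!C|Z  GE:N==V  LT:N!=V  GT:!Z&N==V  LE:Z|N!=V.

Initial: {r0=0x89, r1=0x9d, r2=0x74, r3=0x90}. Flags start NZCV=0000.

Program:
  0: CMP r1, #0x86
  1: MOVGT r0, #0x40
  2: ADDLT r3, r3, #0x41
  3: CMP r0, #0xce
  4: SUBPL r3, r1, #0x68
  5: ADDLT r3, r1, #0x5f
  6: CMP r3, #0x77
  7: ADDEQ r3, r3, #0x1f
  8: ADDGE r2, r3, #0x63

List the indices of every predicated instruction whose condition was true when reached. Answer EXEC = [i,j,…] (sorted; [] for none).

EXEC = [1,4]

[0] flags=0010 → (cmp)
[1] flags=0010 GT?T → r0=0x40
[2] flags=0010 LT?F → skip
[3] flags=0000 → (cmp)
[4] flags=0000 PL?T → r3=0x35
[5] flags=0000 LT?F → skip
[6] flags=1000 → (cmp)
[7] flags=1000 EQ?F → skip
[8] flags=1000 GE?F → skip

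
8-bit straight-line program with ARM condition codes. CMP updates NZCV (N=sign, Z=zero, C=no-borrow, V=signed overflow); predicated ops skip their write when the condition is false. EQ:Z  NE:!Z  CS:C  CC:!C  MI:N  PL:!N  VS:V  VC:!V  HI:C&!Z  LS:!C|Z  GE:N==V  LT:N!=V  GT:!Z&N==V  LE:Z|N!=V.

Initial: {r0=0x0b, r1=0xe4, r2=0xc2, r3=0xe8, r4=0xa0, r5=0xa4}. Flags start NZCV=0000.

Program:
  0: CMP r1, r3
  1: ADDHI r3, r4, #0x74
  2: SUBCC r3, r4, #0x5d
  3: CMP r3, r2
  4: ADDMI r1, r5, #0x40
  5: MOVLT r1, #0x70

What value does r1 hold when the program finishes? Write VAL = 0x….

0: ✓ CMP  NZCV=1000
1: · ADDHI
2: ✓ SUBCC  r3←0x43
3: ✓ CMP  NZCV=1001
4: ✓ ADDMI  r1←0xe4
5: · MOVLT

VAL = 0xe4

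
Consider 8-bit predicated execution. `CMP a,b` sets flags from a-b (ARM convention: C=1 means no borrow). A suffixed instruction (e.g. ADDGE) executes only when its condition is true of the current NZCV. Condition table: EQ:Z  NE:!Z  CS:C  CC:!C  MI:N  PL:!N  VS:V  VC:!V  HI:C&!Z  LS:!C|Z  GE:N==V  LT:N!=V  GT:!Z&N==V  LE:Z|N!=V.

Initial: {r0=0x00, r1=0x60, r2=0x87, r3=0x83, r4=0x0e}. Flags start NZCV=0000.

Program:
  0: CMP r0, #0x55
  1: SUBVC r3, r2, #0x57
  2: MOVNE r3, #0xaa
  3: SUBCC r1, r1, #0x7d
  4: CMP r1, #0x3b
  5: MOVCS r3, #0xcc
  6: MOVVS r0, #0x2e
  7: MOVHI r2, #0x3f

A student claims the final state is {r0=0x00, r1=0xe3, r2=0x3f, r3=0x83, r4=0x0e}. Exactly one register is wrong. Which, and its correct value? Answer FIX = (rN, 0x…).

[0] flags=1000 → (cmp)
[1] flags=1000 VC?T → r3=0x30
[2] flags=1000 NE?T → r3=0xaa
[3] flags=1000 CC?T → r1=0xe3
[4] flags=1010 → (cmp)
[5] flags=1010 CS?T → r3=0xcc
[6] flags=1010 VS?F → skip
[7] flags=1010 HI?T → r2=0x3f

FIX = (r3, 0xcc)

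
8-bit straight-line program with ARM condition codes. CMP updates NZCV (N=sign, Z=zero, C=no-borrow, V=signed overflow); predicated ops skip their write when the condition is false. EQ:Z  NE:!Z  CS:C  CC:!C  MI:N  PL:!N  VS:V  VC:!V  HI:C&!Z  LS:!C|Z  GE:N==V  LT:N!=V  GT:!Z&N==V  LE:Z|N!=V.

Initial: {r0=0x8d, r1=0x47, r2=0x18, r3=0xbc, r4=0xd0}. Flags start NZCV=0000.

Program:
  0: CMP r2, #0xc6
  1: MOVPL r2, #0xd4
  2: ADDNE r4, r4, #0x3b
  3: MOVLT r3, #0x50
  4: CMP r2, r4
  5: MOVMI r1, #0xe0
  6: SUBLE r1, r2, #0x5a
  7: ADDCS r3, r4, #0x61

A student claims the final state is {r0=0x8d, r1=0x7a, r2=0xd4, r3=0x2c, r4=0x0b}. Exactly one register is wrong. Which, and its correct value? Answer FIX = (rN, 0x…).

FIX = (r3, 0x6c)

0: ✓ CMP  NZCV=0000
1: ✓ MOVPL  r2←0xd4
2: ✓ ADDNE  r4←0x0b
3: · MOVLT
4: ✓ CMP  NZCV=1010
5: ✓ MOVMI  r1←0xe0
6: ✓ SUBLE  r1←0x7a
7: ✓ ADDCS  r3←0x6c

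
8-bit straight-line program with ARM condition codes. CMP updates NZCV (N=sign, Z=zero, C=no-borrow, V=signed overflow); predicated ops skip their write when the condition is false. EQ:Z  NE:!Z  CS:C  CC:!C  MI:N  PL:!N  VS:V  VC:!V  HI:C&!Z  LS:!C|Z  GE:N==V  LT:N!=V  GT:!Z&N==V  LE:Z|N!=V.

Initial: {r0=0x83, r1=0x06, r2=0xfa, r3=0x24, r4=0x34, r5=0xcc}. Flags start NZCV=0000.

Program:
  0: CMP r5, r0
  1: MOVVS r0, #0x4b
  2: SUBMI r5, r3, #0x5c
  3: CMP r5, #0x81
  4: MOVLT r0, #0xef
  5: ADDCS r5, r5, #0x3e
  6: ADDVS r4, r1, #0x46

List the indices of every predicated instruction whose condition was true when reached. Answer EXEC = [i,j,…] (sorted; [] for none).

[0] flags=0010 → (cmp)
[1] flags=0010 VS?F → skip
[2] flags=0010 MI?F → skip
[3] flags=0010 → (cmp)
[4] flags=0010 LT?F → skip
[5] flags=0010 CS?T → r5=0x0a
[6] flags=0010 VS?F → skip

EXEC = [5]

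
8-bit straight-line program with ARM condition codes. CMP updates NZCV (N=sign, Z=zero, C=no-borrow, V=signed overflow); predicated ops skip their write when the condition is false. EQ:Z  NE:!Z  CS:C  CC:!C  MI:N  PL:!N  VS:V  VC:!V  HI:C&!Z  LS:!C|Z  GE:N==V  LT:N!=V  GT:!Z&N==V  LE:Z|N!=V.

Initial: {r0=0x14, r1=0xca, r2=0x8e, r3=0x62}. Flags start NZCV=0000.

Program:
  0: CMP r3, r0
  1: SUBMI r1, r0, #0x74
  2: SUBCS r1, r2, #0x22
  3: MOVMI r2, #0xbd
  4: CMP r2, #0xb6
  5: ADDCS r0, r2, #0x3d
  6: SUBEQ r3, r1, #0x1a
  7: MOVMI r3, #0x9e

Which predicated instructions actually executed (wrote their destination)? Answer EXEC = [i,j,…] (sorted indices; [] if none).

[0] flags=0010 → (cmp)
[1] flags=0010 MI?F → skip
[2] flags=0010 CS?T → r1=0x6c
[3] flags=0010 MI?F → skip
[4] flags=1000 → (cmp)
[5] flags=1000 CS?F → skip
[6] flags=1000 EQ?F → skip
[7] flags=1000 MI?T → r3=0x9e

EXEC = [2,7]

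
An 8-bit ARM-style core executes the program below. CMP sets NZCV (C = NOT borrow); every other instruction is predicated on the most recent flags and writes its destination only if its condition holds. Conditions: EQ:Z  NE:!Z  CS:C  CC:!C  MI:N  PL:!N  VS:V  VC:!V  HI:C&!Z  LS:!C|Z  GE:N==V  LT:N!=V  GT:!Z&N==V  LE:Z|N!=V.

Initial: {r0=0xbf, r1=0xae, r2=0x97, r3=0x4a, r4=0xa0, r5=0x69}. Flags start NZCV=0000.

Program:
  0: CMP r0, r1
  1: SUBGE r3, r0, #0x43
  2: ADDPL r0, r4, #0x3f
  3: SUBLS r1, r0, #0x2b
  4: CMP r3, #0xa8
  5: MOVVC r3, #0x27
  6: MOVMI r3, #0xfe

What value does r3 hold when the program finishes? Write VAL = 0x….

VAL = 0xfe

[0] flags=0010 → (cmp)
[1] flags=0010 GE?T → r3=0x7c
[2] flags=0010 PL?T → r0=0xdf
[3] flags=0010 LS?F → skip
[4] flags=1001 → (cmp)
[5] flags=1001 VC?F → skip
[6] flags=1001 MI?T → r3=0xfe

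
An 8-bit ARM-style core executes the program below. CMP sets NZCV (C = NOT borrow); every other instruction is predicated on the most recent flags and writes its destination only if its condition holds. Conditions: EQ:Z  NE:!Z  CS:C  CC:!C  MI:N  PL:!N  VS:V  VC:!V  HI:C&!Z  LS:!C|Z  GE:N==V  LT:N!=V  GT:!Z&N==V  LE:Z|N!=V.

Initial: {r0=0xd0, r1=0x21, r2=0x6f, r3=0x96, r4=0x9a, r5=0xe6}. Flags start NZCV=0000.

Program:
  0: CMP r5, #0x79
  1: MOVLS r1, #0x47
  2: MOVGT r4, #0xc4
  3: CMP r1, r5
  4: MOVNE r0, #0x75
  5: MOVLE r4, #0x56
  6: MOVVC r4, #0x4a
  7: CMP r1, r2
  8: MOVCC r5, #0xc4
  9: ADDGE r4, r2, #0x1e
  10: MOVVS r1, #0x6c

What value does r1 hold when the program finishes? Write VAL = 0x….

VAL = 0x21

0: ✓ CMP  NZCV=0011
1: · MOVLS
2: · MOVGT
3: ✓ CMP  NZCV=0000
4: ✓ MOVNE  r0←0x75
5: · MOVLE
6: ✓ MOVVC  r4←0x4a
7: ✓ CMP  NZCV=1000
8: ✓ MOVCC  r5←0xc4
9: · ADDGE
10: · MOVVS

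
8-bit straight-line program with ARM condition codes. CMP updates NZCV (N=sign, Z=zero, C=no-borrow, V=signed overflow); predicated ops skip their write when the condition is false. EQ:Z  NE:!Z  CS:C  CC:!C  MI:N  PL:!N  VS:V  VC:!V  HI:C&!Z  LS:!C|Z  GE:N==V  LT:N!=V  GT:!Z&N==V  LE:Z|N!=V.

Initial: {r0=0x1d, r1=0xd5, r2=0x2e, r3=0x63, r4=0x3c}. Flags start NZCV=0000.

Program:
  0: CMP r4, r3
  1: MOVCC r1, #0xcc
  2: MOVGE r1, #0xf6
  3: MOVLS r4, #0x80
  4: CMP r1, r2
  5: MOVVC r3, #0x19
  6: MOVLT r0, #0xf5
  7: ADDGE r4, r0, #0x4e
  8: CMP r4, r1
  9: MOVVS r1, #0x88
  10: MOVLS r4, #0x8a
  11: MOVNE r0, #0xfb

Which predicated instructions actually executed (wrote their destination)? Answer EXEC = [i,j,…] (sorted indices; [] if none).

0: ✓ CMP  NZCV=1000
1: ✓ MOVCC  r1←0xcc
2: · MOVGE
3: ✓ MOVLS  r4←0x80
4: ✓ CMP  NZCV=1010
5: ✓ MOVVC  r3←0x19
6: ✓ MOVLT  r0←0xf5
7: · ADDGE
8: ✓ CMP  NZCV=1000
9: · MOVVS
10: ✓ MOVLS  r4←0x8a
11: ✓ MOVNE  r0←0xfb

EXEC = [1,3,5,6,10,11]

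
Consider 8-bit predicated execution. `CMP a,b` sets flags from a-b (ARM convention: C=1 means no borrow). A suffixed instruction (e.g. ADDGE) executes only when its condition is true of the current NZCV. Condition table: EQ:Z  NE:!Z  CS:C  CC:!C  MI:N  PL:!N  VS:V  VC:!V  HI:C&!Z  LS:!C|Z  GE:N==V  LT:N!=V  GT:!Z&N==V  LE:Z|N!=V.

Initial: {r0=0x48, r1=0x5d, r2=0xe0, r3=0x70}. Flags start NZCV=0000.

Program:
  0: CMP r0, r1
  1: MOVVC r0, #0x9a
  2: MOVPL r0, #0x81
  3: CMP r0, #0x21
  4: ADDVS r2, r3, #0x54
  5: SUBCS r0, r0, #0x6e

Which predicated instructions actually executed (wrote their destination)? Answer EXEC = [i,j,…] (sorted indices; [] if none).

0: ✓ CMP  NZCV=1000
1: ✓ MOVVC  r0←0x9a
2: · MOVPL
3: ✓ CMP  NZCV=0011
4: ✓ ADDVS  r2←0xc4
5: ✓ SUBCS  r0←0x2c

EXEC = [1,4,5]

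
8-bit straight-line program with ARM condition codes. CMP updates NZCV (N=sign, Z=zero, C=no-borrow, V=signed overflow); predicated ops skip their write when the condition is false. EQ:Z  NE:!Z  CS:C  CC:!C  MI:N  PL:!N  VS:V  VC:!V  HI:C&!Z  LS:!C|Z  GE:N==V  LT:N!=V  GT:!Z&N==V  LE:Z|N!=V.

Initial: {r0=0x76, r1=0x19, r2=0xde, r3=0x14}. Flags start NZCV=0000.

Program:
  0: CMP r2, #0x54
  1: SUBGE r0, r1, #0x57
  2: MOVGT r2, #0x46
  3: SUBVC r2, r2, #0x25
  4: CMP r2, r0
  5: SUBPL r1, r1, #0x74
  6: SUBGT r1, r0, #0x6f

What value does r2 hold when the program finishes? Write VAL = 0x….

VAL = 0xb9

0: ✓ CMP  NZCV=1010
1: · SUBGE
2: · MOVGT
3: ✓ SUBVC  r2←0xb9
4: ✓ CMP  NZCV=0011
5: ✓ SUBPL  r1←0xa5
6: · SUBGT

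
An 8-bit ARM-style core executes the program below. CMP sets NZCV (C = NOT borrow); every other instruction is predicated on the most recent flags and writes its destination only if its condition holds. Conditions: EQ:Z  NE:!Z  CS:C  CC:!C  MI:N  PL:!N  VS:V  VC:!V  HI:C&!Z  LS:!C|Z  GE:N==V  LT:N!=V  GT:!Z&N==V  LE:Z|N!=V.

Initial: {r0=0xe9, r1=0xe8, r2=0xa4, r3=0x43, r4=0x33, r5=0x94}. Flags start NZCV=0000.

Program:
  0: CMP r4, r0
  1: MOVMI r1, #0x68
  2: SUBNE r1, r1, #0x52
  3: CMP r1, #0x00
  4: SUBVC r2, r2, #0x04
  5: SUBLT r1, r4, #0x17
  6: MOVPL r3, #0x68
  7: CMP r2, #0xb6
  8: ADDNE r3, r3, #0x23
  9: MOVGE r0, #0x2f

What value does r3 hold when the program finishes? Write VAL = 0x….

VAL = 0x66

[0] flags=0000 → (cmp)
[1] flags=0000 MI?F → skip
[2] flags=0000 NE?T → r1=0x96
[3] flags=1010 → (cmp)
[4] flags=1010 VC?T → r2=0xa0
[5] flags=1010 LT?T → r1=0x1c
[6] flags=1010 PL?F → skip
[7] flags=1000 → (cmp)
[8] flags=1000 NE?T → r3=0x66
[9] flags=1000 GE?F → skip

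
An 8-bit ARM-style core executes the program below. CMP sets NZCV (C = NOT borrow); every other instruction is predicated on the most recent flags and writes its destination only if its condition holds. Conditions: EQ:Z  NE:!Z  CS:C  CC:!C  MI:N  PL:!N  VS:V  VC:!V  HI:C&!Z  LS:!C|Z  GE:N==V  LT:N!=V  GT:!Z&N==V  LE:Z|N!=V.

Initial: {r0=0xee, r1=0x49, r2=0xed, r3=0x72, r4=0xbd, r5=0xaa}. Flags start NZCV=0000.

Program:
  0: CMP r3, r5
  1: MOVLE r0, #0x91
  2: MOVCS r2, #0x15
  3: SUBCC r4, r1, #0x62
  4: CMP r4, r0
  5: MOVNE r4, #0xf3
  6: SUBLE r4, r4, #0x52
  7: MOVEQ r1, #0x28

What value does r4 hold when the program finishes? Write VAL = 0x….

VAL = 0xa1

[0] flags=1001 → (cmp)
[1] flags=1001 LE?F → skip
[2] flags=1001 CS?F → skip
[3] flags=1001 CC?T → r4=0xe7
[4] flags=1000 → (cmp)
[5] flags=1000 NE?T → r4=0xf3
[6] flags=1000 LE?T → r4=0xa1
[7] flags=1000 EQ?F → skip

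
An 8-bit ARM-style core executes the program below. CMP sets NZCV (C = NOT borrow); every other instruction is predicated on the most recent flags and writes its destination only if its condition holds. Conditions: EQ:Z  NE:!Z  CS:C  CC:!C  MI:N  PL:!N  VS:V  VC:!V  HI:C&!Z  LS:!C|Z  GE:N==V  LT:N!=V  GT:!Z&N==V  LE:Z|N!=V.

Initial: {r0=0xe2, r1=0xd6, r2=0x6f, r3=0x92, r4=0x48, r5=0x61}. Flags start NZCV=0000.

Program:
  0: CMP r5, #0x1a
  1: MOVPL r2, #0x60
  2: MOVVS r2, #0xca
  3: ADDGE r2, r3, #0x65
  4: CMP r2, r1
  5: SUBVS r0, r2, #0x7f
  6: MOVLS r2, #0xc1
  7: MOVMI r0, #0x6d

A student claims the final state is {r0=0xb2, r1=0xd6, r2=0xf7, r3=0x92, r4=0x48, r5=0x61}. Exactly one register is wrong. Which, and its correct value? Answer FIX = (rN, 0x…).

0: ✓ CMP  NZCV=0010
1: ✓ MOVPL  r2←0x60
2: · MOVVS
3: ✓ ADDGE  r2←0xf7
4: ✓ CMP  NZCV=0010
5: · SUBVS
6: · MOVLS
7: · MOVMI

FIX = (r0, 0xe2)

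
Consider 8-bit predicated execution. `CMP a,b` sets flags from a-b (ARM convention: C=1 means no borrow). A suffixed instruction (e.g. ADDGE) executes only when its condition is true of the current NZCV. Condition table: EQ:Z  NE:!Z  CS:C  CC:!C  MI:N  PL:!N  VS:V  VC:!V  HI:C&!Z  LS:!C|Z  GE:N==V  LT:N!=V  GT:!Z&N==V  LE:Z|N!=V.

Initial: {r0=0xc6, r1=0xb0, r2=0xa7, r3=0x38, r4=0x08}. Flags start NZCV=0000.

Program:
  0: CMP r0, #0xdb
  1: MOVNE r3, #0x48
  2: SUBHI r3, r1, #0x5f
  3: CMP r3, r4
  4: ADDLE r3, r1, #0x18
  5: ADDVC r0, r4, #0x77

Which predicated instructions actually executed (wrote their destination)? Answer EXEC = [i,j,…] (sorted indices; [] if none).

0: ✓ CMP  NZCV=1000
1: ✓ MOVNE  r3←0x48
2: · SUBHI
3: ✓ CMP  NZCV=0010
4: · ADDLE
5: ✓ ADDVC  r0←0x7f

EXEC = [1,5]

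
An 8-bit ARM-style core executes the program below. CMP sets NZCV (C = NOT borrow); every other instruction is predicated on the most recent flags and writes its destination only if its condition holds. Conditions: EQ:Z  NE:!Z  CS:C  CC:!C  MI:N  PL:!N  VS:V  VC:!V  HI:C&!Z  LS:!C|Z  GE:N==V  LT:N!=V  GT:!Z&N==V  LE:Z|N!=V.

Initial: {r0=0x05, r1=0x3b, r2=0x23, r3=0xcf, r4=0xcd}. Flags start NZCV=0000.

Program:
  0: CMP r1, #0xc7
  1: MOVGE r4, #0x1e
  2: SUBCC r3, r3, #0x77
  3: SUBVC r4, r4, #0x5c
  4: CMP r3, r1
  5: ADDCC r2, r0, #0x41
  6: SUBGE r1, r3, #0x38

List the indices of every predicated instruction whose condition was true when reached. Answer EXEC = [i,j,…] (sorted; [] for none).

0: ✓ CMP  NZCV=0000
1: ✓ MOVGE  r4←0x1e
2: ✓ SUBCC  r3←0x58
3: ✓ SUBVC  r4←0xc2
4: ✓ CMP  NZCV=0010
5: · ADDCC
6: ✓ SUBGE  r1←0x20

EXEC = [1,2,3,6]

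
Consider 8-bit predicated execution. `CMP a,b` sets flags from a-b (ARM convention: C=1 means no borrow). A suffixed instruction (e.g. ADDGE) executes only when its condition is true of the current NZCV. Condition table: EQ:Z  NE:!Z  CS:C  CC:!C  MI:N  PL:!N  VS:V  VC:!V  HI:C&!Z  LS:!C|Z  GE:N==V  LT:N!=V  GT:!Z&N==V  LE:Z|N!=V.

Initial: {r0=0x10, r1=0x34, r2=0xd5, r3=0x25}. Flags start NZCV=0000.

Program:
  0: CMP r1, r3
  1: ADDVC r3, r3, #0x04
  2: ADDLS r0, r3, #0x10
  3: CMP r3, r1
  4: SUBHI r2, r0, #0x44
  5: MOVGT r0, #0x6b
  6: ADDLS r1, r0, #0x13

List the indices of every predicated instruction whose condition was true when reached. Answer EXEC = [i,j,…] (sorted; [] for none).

[0] flags=0010 → (cmp)
[1] flags=0010 VC?T → r3=0x29
[2] flags=0010 LS?F → skip
[3] flags=1000 → (cmp)
[4] flags=1000 HI?F → skip
[5] flags=1000 GT?F → skip
[6] flags=1000 LS?T → r1=0x23

EXEC = [1,6]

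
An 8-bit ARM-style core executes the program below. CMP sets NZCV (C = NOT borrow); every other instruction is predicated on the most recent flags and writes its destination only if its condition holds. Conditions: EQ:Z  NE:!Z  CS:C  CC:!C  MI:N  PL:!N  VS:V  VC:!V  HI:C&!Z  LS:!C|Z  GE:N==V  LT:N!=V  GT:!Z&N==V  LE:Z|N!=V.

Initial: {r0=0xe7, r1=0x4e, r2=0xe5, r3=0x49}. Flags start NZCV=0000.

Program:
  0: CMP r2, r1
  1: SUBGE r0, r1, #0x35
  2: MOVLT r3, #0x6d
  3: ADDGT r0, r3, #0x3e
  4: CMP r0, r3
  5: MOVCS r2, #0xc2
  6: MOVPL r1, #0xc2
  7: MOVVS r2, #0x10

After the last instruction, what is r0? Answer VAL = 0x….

[0] flags=1010 → (cmp)
[1] flags=1010 GE?F → skip
[2] flags=1010 LT?T → r3=0x6d
[3] flags=1010 GT?F → skip
[4] flags=0011 → (cmp)
[5] flags=0011 CS?T → r2=0xc2
[6] flags=0011 PL?T → r1=0xc2
[7] flags=0011 VS?T → r2=0x10

VAL = 0xe7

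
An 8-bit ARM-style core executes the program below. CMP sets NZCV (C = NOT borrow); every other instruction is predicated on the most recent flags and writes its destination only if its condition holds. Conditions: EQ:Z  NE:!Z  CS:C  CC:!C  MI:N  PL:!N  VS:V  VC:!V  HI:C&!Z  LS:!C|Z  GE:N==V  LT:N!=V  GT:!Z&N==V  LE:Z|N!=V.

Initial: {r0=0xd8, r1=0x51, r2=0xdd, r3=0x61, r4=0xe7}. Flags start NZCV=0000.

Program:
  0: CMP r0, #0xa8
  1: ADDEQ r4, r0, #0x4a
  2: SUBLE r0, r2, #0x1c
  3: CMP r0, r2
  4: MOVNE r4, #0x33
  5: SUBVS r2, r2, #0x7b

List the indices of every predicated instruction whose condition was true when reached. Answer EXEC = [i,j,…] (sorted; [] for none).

0: ✓ CMP  NZCV=0010
1: · ADDEQ
2: · SUBLE
3: ✓ CMP  NZCV=1000
4: ✓ MOVNE  r4←0x33
5: · SUBVS

EXEC = [4]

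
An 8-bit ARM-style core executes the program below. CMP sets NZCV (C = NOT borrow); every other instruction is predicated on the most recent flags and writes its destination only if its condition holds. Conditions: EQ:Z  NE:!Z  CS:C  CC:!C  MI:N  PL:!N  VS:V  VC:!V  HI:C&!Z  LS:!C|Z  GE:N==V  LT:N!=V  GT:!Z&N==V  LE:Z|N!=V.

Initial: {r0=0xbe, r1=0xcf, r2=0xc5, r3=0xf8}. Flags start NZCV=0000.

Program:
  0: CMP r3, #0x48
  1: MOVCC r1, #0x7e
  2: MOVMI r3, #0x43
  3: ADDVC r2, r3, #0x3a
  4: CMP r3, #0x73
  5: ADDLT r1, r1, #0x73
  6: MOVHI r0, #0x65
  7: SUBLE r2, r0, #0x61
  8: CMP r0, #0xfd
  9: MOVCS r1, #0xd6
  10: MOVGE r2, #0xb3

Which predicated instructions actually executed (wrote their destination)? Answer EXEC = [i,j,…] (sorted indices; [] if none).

0: ✓ CMP  NZCV=1010
1: · MOVCC
2: ✓ MOVMI  r3←0x43
3: ✓ ADDVC  r2←0x7d
4: ✓ CMP  NZCV=1000
5: ✓ ADDLT  r1←0x42
6: · MOVHI
7: ✓ SUBLE  r2←0x5d
8: ✓ CMP  NZCV=1000
9: · MOVCS
10: · MOVGE

EXEC = [2,3,5,7]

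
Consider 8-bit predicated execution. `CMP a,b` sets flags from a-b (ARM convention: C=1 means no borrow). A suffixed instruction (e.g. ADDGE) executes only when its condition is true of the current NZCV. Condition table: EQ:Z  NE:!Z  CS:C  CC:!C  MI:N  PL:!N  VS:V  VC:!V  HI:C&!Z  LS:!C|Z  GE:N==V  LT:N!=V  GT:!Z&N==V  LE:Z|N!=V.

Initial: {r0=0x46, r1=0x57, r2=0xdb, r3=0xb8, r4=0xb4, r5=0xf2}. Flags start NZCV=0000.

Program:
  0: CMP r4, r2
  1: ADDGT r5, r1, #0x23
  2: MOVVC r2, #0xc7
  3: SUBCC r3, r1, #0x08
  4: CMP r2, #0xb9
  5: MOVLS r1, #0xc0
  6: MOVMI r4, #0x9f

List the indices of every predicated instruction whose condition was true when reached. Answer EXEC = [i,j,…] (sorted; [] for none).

EXEC = [2,3]

[0] flags=1000 → (cmp)
[1] flags=1000 GT?F → skip
[2] flags=1000 VC?T → r2=0xc7
[3] flags=1000 CC?T → r3=0x4f
[4] flags=0010 → (cmp)
[5] flags=0010 LS?F → skip
[6] flags=0010 MI?F → skip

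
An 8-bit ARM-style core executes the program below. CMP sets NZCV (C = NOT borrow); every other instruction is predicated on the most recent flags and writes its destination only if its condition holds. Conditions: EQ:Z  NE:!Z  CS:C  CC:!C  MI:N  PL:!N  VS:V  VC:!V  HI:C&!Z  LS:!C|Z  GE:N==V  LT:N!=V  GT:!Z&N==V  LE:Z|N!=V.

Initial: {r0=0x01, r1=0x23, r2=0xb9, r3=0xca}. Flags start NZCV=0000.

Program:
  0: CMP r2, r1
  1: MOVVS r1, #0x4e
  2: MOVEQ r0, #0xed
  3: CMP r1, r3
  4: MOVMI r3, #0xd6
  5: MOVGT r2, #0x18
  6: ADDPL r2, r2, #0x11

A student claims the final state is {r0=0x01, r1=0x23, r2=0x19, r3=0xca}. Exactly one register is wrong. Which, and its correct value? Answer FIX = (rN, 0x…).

FIX = (r2, 0x29)

[0] flags=1010 → (cmp)
[1] flags=1010 VS?F → skip
[2] flags=1010 EQ?F → skip
[3] flags=0000 → (cmp)
[4] flags=0000 MI?F → skip
[5] flags=0000 GT?T → r2=0x18
[6] flags=0000 PL?T → r2=0x29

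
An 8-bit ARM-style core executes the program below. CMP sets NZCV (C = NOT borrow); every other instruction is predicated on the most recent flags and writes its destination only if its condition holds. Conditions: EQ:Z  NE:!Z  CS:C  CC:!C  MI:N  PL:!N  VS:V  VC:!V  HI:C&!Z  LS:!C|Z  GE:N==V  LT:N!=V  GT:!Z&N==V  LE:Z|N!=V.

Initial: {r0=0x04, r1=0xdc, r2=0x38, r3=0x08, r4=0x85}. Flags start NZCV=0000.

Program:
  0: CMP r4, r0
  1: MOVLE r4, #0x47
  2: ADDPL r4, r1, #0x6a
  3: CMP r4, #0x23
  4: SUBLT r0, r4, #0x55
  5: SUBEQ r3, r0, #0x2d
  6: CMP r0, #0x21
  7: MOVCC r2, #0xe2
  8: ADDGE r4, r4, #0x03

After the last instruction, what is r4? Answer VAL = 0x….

[0] flags=1010 → (cmp)
[1] flags=1010 LE?T → r4=0x47
[2] flags=1010 PL?F → skip
[3] flags=0010 → (cmp)
[4] flags=0010 LT?F → skip
[5] flags=0010 EQ?F → skip
[6] flags=1000 → (cmp)
[7] flags=1000 CC?T → r2=0xe2
[8] flags=1000 GE?F → skip

VAL = 0x47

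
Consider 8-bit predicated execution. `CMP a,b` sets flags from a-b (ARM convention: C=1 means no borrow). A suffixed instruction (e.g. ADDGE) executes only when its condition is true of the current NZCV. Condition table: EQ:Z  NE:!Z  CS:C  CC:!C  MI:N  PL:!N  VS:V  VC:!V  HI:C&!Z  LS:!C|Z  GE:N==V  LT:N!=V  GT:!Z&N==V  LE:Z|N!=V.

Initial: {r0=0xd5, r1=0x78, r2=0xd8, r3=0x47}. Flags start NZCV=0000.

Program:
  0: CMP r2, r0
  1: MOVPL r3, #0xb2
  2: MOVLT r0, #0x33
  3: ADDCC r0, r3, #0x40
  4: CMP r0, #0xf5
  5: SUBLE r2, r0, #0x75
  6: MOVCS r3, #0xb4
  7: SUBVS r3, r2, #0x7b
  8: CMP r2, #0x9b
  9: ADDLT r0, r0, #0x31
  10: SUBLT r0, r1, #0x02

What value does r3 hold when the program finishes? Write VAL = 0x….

[0] flags=0010 → (cmp)
[1] flags=0010 PL?T → r3=0xb2
[2] flags=0010 LT?F → skip
[3] flags=0010 CC?F → skip
[4] flags=1000 → (cmp)
[5] flags=1000 LE?T → r2=0x60
[6] flags=1000 CS?F → skip
[7] flags=1000 VS?F → skip
[8] flags=1001 → (cmp)
[9] flags=1001 LT?F → skip
[10] flags=1001 LT?F → skip

VAL = 0xb2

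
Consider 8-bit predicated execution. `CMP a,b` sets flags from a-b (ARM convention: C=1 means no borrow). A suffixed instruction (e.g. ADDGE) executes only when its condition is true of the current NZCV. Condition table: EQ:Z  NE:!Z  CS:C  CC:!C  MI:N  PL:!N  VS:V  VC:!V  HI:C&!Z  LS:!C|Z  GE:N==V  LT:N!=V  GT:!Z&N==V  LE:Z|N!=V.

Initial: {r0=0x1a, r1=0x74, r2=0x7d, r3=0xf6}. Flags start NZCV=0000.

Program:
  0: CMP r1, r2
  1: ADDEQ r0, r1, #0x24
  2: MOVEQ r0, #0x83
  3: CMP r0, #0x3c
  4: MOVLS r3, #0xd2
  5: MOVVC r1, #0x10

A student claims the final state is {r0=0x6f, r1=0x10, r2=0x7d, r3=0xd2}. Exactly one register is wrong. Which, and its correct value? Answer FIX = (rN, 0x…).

FIX = (r0, 0x1a)

[0] flags=1000 → (cmp)
[1] flags=1000 EQ?F → skip
[2] flags=1000 EQ?F → skip
[3] flags=1000 → (cmp)
[4] flags=1000 LS?T → r3=0xd2
[5] flags=1000 VC?T → r1=0x10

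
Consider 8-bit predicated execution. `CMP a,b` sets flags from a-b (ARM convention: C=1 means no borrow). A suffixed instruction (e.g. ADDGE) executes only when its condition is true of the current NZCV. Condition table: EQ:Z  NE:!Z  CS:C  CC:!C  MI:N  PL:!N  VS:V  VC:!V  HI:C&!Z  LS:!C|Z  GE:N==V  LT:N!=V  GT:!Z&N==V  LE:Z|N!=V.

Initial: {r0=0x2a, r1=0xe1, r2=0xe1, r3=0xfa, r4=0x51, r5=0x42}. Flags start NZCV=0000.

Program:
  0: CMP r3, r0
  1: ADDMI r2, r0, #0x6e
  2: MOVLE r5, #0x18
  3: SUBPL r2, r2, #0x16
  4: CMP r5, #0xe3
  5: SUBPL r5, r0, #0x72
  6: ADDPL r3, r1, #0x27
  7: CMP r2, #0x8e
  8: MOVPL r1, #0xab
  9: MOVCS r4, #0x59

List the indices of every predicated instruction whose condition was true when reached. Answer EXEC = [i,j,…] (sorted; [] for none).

EXEC = [1,2,5,6,8,9]

0: ✓ CMP  NZCV=1010
1: ✓ ADDMI  r2←0x98
2: ✓ MOVLE  r5←0x18
3: · SUBPL
4: ✓ CMP  NZCV=0000
5: ✓ SUBPL  r5←0xb8
6: ✓ ADDPL  r3←0x08
7: ✓ CMP  NZCV=0010
8: ✓ MOVPL  r1←0xab
9: ✓ MOVCS  r4←0x59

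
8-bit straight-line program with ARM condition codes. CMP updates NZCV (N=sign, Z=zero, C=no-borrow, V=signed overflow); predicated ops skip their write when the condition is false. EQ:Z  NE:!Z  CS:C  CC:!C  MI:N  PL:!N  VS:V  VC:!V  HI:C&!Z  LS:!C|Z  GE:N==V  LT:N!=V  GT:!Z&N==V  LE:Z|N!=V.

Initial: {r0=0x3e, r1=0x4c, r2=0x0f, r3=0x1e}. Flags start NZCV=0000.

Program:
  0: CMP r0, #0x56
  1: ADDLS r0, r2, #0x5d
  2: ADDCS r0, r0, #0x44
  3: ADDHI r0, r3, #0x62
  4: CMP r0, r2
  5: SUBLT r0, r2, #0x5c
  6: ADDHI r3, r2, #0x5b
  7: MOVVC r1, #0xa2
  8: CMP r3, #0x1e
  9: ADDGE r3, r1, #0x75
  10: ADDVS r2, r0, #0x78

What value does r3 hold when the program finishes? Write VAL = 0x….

VAL = 0x17

0: ✓ CMP  NZCV=1000
1: ✓ ADDLS  r0←0x6c
2: · ADDCS
3: · ADDHI
4: ✓ CMP  NZCV=0010
5: · SUBLT
6: ✓ ADDHI  r3←0x6a
7: ✓ MOVVC  r1←0xa2
8: ✓ CMP  NZCV=0010
9: ✓ ADDGE  r3←0x17
10: · ADDVS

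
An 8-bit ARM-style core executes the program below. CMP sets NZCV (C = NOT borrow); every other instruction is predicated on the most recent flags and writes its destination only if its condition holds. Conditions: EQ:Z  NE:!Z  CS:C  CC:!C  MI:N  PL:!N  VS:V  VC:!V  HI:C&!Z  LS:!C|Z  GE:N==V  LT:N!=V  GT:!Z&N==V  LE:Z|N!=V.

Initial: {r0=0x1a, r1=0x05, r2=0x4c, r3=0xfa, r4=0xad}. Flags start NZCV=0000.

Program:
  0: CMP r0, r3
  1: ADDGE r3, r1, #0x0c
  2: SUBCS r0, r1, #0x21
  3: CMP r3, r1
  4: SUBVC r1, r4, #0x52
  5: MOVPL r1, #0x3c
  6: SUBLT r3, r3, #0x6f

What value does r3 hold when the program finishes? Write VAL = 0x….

VAL = 0x11

[0] flags=0000 → (cmp)
[1] flags=0000 GE?T → r3=0x11
[2] flags=0000 CS?F → skip
[3] flags=0010 → (cmp)
[4] flags=0010 VC?T → r1=0x5b
[5] flags=0010 PL?T → r1=0x3c
[6] flags=0010 LT?F → skip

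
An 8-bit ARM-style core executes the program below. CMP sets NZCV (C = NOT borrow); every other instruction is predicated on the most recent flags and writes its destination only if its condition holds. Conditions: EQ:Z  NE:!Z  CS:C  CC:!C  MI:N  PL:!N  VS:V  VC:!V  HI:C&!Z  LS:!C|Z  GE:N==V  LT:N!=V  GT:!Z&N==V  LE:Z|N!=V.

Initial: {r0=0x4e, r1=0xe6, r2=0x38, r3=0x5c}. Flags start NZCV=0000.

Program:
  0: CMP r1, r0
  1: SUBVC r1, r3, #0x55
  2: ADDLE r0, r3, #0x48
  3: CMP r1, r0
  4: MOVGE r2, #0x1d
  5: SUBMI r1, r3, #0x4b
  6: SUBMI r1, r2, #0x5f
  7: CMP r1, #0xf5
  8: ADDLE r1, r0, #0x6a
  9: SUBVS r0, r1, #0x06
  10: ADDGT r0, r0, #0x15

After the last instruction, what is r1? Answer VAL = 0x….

[0] flags=1010 → (cmp)
[1] flags=1010 VC?T → r1=0x07
[2] flags=1010 LE?T → r0=0xa4
[3] flags=0000 → (cmp)
[4] flags=0000 GE?T → r2=0x1d
[5] flags=0000 MI?F → skip
[6] flags=0000 MI?F → skip
[7] flags=0000 → (cmp)
[8] flags=0000 LE?F → skip
[9] flags=0000 VS?F → skip
[10] flags=0000 GT?T → r0=0xb9

VAL = 0x07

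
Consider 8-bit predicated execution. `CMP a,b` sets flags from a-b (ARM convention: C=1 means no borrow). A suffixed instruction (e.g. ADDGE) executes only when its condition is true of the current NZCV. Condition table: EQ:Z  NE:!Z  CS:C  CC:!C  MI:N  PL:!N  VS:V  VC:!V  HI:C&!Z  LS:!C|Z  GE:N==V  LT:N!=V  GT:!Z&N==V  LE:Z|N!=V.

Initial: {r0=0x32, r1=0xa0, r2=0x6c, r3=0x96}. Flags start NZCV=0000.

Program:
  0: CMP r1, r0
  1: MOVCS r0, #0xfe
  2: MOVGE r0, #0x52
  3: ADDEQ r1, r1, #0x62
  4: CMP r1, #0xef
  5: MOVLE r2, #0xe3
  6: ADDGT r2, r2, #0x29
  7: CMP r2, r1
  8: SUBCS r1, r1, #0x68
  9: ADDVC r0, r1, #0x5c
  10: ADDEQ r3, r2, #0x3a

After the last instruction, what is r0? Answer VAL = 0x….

0: ✓ CMP  NZCV=0011
1: ✓ MOVCS  r0←0xfe
2: · MOVGE
3: · ADDEQ
4: ✓ CMP  NZCV=1000
5: ✓ MOVLE  r2←0xe3
6: · ADDGT
7: ✓ CMP  NZCV=0010
8: ✓ SUBCS  r1←0x38
9: ✓ ADDVC  r0←0x94
10: · ADDEQ

VAL = 0x94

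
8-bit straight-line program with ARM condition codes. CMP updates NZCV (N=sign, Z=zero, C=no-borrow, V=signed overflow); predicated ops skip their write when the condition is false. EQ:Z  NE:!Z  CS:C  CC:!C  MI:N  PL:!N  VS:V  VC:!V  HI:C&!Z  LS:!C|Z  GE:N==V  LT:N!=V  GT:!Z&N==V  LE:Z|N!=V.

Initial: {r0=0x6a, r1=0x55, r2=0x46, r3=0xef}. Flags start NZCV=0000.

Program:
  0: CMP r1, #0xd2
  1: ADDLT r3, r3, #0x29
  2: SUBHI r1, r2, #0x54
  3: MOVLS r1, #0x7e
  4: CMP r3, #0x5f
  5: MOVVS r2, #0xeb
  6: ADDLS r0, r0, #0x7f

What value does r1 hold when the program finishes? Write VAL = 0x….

0: ✓ CMP  NZCV=1001
1: · ADDLT
2: · SUBHI
3: ✓ MOVLS  r1←0x7e
4: ✓ CMP  NZCV=1010
5: · MOVVS
6: · ADDLS

VAL = 0x7e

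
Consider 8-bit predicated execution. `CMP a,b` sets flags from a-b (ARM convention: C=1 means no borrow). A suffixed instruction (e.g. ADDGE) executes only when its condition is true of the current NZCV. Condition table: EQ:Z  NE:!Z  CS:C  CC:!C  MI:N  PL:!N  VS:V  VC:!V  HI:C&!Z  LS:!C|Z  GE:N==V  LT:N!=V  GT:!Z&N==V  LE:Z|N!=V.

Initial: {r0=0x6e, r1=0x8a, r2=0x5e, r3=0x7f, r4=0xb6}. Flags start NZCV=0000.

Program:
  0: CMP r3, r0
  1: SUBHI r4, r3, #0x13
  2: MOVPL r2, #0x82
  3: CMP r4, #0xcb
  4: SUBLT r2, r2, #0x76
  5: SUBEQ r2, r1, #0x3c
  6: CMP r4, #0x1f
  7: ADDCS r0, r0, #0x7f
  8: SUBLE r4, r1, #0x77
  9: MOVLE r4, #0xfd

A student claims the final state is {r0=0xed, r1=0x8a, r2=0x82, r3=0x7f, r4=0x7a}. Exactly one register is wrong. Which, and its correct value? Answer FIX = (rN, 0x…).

FIX = (r4, 0x6c)

[0] flags=0010 → (cmp)
[1] flags=0010 HI?T → r4=0x6c
[2] flags=0010 PL?T → r2=0x82
[3] flags=1001 → (cmp)
[4] flags=1001 LT?F → skip
[5] flags=1001 EQ?F → skip
[6] flags=0010 → (cmp)
[7] flags=0010 CS?T → r0=0xed
[8] flags=0010 LE?F → skip
[9] flags=0010 LE?F → skip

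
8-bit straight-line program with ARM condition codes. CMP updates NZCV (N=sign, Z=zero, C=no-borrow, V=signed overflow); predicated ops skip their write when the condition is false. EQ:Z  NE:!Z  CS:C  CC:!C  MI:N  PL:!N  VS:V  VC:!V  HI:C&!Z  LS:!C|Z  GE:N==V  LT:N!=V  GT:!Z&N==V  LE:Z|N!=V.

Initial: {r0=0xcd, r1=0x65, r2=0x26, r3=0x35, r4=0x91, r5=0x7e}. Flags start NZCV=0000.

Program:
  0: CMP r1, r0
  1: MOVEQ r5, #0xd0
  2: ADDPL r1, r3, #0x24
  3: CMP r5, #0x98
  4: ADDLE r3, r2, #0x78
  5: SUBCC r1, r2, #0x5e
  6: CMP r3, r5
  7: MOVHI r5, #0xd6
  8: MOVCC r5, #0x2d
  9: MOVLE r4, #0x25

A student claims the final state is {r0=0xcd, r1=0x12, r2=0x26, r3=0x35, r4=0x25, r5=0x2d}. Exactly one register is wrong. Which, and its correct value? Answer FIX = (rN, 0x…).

FIX = (r1, 0xc8)

0: ✓ CMP  NZCV=1001
1: · MOVEQ
2: · ADDPL
3: ✓ CMP  NZCV=1001
4: · ADDLE
5: ✓ SUBCC  r1←0xc8
6: ✓ CMP  NZCV=1000
7: · MOVHI
8: ✓ MOVCC  r5←0x2d
9: ✓ MOVLE  r4←0x25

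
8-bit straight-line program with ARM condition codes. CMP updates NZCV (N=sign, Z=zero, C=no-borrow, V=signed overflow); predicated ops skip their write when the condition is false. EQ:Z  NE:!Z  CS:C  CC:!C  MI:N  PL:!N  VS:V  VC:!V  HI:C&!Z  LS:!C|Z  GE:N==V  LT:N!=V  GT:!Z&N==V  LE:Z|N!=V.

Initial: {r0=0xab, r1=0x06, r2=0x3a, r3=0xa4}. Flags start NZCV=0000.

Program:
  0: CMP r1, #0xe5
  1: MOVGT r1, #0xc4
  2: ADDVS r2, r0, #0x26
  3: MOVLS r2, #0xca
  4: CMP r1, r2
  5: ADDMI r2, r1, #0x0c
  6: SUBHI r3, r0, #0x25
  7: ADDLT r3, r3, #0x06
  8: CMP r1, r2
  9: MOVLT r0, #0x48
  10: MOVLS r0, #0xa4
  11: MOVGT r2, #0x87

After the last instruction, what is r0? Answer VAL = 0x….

VAL = 0xa4

0: ✓ CMP  NZCV=0000
1: ✓ MOVGT  r1←0xc4
2: · ADDVS
3: ✓ MOVLS  r2←0xca
4: ✓ CMP  NZCV=1000
5: ✓ ADDMI  r2←0xd0
6: · SUBHI
7: ✓ ADDLT  r3←0xaa
8: ✓ CMP  NZCV=1000
9: ✓ MOVLT  r0←0x48
10: ✓ MOVLS  r0←0xa4
11: · MOVGT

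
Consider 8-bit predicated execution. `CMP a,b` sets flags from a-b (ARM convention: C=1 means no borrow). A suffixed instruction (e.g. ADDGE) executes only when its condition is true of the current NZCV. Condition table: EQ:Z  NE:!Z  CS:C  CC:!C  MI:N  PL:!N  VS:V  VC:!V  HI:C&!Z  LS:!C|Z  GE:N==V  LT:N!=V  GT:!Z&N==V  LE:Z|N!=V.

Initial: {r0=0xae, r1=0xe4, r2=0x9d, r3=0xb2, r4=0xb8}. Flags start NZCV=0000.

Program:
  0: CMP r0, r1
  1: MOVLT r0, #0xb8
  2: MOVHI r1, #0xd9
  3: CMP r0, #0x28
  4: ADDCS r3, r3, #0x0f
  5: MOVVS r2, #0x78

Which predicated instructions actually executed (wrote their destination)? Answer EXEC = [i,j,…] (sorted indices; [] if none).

EXEC = [1,4]

[0] flags=1000 → (cmp)
[1] flags=1000 LT?T → r0=0xb8
[2] flags=1000 HI?F → skip
[3] flags=1010 → (cmp)
[4] flags=1010 CS?T → r3=0xc1
[5] flags=1010 VS?F → skip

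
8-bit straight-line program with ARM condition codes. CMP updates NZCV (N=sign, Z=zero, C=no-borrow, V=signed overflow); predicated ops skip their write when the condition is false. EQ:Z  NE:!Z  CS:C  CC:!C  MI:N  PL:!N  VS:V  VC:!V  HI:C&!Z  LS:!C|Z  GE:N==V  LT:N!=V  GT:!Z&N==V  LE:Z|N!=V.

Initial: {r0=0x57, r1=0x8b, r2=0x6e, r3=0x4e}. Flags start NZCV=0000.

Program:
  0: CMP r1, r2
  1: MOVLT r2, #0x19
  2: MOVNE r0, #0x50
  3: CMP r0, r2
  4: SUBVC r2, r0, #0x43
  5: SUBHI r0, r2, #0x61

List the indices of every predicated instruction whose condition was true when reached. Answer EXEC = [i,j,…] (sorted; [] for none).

EXEC = [1,2,4,5]

0: ✓ CMP  NZCV=0011
1: ✓ MOVLT  r2←0x19
2: ✓ MOVNE  r0←0x50
3: ✓ CMP  NZCV=0010
4: ✓ SUBVC  r2←0x0d
5: ✓ SUBHI  r0←0xac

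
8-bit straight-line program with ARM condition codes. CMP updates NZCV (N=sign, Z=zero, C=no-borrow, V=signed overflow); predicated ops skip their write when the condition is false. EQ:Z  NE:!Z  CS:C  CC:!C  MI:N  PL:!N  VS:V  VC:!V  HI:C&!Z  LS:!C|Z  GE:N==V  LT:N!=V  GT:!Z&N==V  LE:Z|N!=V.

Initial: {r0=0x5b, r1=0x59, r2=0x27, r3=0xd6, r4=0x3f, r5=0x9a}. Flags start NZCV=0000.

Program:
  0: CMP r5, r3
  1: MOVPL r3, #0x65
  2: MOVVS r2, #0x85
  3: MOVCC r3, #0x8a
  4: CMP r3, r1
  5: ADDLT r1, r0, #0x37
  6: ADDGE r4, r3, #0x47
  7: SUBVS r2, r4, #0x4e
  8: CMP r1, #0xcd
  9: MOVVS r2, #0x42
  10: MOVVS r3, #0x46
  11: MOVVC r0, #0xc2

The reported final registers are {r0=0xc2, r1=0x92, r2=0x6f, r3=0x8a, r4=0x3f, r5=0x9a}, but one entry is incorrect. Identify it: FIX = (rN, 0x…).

0: ✓ CMP  NZCV=1000
1: · MOVPL
2: · MOVVS
3: ✓ MOVCC  r3←0x8a
4: ✓ CMP  NZCV=0011
5: ✓ ADDLT  r1←0x92
6: · ADDGE
7: ✓ SUBVS  r2←0xf1
8: ✓ CMP  NZCV=1000
9: · MOVVS
10: · MOVVS
11: ✓ MOVVC  r0←0xc2

FIX = (r2, 0xf1)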